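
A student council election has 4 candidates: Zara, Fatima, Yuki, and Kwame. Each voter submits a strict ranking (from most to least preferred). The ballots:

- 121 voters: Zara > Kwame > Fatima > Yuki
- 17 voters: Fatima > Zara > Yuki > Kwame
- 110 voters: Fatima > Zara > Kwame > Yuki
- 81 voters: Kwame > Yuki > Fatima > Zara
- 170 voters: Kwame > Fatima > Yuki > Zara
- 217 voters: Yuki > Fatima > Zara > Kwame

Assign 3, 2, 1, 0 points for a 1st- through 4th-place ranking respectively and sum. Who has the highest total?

Fatima

Zara: 121·3 + 17·2 + 110·2 + 81·0 + 170·0 + 217·1 = 834
Fatima: 121·1 + 17·3 + 110·3 + 81·1 + 170·2 + 217·2 = 1357
Yuki: 121·0 + 17·1 + 110·0 + 81·2 + 170·1 + 217·3 = 1000
Kwame: 121·2 + 17·0 + 110·1 + 81·3 + 170·3 + 217·0 = 1105
Fatima has the highest Borda score (1357).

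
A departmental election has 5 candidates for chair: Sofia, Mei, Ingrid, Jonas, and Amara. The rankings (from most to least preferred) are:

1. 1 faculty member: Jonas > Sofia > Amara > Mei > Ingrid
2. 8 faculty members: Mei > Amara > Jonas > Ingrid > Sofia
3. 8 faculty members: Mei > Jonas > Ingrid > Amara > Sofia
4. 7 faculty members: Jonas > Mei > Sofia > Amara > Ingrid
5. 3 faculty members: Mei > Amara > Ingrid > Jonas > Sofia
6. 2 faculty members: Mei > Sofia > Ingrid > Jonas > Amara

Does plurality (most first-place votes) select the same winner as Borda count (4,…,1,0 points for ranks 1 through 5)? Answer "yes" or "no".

yes

Plurality — first-place votes: Sofia 0, Mei 21, Ingrid 0, Jonas 8, Amara 0. Winner: Mei.
Borda — scores: Sofia 23, Mei 106, Ingrid 34, Jonas 77, Amara 50. Winner: Mei.
The two methods agree.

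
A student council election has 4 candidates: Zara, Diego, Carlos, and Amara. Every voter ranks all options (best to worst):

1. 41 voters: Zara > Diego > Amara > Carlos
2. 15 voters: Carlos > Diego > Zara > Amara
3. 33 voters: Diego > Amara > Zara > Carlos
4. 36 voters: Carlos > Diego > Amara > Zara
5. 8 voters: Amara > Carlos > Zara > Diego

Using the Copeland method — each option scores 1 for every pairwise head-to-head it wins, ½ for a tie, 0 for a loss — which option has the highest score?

Zara: beats Carlos; loses to Diego and Amara → score 1.
Diego: beats Zara, Carlos, and Amara → score 3.
Carlos: loses to Zara, Diego, and Amara → score 0.
Amara: beats Zara and Carlos; loses to Diego → score 2.
Diego has the best pairwise record.

Diego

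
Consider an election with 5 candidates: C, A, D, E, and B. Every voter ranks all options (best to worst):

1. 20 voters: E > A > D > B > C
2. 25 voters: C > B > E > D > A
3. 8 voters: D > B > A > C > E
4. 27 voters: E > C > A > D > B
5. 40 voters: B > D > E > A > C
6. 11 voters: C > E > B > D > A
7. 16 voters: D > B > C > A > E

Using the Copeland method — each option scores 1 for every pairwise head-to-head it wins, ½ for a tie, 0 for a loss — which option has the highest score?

B

C: beats A; loses to D, E, and B → score 1.
A: loses to C, D, E, and B → score 0.
D: beats C and A; loses to E and B → score 2.
E: beats C, A, and D; loses to B → score 3.
B: beats C, A, D, and E → score 4.
B has the best pairwise record.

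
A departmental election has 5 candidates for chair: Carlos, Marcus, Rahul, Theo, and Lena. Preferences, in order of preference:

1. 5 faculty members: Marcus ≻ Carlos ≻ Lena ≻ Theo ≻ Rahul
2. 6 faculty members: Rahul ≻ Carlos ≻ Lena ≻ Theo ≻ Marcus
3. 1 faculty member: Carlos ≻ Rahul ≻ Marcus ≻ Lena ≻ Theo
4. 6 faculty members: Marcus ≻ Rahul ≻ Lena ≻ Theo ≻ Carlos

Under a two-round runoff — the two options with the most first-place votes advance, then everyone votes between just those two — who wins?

Round 1 first-place votes: Carlos 1, Marcus 11, Rahul 6, Theo 0, Lena 0.
Marcus and Rahul advance.
Runoff: Marcus is preferred to Rahul by 11 voters; Rahul by 7.
Marcus wins the runoff.

Marcus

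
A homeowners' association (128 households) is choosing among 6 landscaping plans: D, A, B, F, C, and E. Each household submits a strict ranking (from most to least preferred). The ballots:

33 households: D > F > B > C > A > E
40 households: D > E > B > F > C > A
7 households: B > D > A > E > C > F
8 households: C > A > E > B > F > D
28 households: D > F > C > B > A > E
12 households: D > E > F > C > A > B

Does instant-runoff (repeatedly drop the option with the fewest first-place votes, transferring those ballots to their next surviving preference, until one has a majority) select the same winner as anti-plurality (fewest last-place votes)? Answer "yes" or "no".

no

Instant-runoff — R1 D 113, A 0, B 7, F 0, C 8, E 0 (D winner). Winner: D.
Anti-plurality — last-place votes: D 8, A 40, B 12, F 7, C 0, E 61. Winner: C.
The two methods disagree.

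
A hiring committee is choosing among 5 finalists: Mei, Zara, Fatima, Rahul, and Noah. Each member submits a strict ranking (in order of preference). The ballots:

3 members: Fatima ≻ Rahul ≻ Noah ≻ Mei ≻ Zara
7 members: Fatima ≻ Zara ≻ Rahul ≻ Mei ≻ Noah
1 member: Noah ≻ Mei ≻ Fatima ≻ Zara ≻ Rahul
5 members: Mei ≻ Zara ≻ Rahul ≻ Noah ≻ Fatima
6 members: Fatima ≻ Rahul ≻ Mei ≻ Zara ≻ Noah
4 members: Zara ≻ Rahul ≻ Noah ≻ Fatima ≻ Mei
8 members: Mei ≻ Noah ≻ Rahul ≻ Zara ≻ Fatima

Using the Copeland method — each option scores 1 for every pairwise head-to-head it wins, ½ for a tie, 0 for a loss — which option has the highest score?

Rahul

Mei: beats Zara and Noah; loses to Fatima and Rahul → score 2.
Zara: beats Noah; ties Fatima and Rahul; loses to Mei → score 2.
Fatima: beats Mei; ties Zara and Rahul; loses to Noah → score 2.
Rahul: beats Mei and Noah; ties Zara and Fatima → score 3.
Noah: beats Fatima; loses to Mei, Zara, and Rahul → score 1.
Rahul has the best pairwise record.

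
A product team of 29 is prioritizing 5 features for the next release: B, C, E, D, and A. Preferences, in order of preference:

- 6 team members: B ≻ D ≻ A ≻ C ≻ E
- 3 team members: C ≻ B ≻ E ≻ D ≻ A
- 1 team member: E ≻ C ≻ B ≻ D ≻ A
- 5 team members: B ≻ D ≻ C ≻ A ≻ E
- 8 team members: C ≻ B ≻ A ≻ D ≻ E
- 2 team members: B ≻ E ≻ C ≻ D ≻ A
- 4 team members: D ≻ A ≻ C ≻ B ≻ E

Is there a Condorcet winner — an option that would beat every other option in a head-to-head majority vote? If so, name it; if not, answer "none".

Checking pairwise contests:
C beats B 16–13.
D beats C 15–14.
B beats E 28–1.
B beats D 25–4.
B beats A 25–4.
Every option loses at least one head-to-head, so there is no Condorcet winner.

none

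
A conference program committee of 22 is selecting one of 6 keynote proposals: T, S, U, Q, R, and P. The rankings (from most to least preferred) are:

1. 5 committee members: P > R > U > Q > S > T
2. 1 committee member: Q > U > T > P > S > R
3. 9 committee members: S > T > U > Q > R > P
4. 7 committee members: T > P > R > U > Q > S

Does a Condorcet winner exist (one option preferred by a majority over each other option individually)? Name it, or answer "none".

Checking pairwise contests:
S beats T 14–8.
U beats S 13–9.
T beats U 16–6.
T beats Q 16–6.
T beats R 17–5.
T beats P 17–5.
Every option loses at least one head-to-head, so there is no Condorcet winner.

none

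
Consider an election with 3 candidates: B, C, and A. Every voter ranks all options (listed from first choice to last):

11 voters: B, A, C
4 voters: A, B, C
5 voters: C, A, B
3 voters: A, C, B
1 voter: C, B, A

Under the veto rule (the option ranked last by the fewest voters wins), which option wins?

A

Last-place votes: B 8, C 15, A 1.
A is ranked last by the fewest voters, so A wins.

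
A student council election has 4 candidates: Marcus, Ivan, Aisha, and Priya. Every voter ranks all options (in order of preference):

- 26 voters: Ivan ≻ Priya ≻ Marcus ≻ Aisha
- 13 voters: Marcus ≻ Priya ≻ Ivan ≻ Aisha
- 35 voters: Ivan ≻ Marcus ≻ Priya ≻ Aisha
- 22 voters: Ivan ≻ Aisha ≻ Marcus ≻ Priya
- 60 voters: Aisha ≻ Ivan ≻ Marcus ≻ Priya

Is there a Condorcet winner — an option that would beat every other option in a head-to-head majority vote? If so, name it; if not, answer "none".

Ivan vs Marcus: 143–13 for Ivan.
Ivan vs Aisha: 96–60 for Ivan.
Ivan vs Priya: 143–13 for Ivan.
Ivan beats every other option head-to-head.

Ivan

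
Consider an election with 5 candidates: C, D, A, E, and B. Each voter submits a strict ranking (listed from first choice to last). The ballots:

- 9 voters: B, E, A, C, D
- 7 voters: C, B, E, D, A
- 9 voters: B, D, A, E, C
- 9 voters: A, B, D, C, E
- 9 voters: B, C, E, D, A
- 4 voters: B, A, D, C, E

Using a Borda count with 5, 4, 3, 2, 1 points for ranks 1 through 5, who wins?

B

C: 9·2 + 7·5 + 9·1 + 9·2 + 9·4 + 4·2 = 124
D: 9·1 + 7·2 + 9·4 + 9·3 + 9·2 + 4·3 = 116
A: 9·3 + 7·1 + 9·3 + 9·5 + 9·1 + 4·4 = 131
E: 9·4 + 7·3 + 9·2 + 9·1 + 9·3 + 4·1 = 115
B: 9·5 + 7·4 + 9·5 + 9·4 + 9·5 + 4·5 = 219
B has the highest Borda score (219).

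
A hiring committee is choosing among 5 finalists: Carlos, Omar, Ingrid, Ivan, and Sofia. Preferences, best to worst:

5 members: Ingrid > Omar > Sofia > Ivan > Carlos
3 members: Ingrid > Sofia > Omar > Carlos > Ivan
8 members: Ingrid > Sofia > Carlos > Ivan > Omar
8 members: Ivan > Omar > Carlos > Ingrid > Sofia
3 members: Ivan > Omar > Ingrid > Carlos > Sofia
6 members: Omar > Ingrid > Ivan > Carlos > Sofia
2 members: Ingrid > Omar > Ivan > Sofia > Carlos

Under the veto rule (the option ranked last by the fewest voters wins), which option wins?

Ingrid

Last-place votes: Carlos 7, Omar 8, Ingrid 0, Ivan 3, Sofia 17.
Ingrid is ranked last by the fewest voters, so Ingrid wins.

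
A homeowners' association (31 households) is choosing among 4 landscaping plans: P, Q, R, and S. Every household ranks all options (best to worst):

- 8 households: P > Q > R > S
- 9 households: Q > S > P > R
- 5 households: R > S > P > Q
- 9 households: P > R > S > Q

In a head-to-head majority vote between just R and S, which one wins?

R

Voters preferring R to S: 22; preferring S to R: 9.
R wins the head-to-head.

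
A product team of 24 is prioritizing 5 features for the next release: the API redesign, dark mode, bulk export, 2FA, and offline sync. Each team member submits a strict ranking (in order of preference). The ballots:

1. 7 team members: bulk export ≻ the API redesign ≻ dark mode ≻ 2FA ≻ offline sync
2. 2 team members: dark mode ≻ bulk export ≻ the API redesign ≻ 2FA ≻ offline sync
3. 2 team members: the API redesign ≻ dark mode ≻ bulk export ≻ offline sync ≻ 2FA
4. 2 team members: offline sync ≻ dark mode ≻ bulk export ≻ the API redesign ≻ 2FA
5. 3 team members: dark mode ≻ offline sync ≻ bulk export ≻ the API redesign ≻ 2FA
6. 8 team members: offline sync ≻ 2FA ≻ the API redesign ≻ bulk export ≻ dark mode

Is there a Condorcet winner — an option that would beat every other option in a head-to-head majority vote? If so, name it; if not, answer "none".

Checking pairwise contests:
bulk export beats the API redesign 14–10.
the API redesign beats dark mode 17–7.
offline sync beats bulk export 13–11.
the API redesign beats 2FA 16–8.
dark mode beats offline sync 14–10.
Every option loses at least one head-to-head, so there is no Condorcet winner.

none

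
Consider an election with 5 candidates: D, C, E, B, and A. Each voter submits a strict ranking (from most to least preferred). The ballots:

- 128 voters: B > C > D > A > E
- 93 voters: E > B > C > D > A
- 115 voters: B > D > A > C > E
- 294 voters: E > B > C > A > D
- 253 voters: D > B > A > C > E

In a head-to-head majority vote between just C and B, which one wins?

B

Voters preferring C to B: 0; preferring B to C: 883.
B wins the head-to-head.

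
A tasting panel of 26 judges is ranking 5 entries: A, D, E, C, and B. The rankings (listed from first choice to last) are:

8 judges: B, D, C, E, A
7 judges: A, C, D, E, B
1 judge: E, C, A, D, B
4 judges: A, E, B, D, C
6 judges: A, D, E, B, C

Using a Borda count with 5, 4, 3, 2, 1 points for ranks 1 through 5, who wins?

A: 8·1 + 7·5 + 1·3 + 4·5 + 6·5 = 96
D: 8·4 + 7·3 + 1·2 + 4·2 + 6·4 = 87
E: 8·2 + 7·2 + 1·5 + 4·4 + 6·3 = 69
C: 8·3 + 7·4 + 1·4 + 4·1 + 6·1 = 66
B: 8·5 + 7·1 + 1·1 + 4·3 + 6·2 = 72
A has the highest Borda score (96).

A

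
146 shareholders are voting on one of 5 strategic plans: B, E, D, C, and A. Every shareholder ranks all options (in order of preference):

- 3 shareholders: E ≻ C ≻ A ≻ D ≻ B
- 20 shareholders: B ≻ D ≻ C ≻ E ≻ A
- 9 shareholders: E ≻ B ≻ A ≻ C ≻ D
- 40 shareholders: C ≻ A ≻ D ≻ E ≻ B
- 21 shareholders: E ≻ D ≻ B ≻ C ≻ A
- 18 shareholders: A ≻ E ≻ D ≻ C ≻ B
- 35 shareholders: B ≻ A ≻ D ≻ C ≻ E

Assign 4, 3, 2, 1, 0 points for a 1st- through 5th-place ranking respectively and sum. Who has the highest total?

B: 3·0 + 20·4 + 9·3 + 40·0 + 21·2 + 18·0 + 35·4 = 289
E: 3·4 + 20·1 + 9·4 + 40·1 + 21·4 + 18·3 + 35·0 = 246
D: 3·1 + 20·3 + 9·0 + 40·2 + 21·3 + 18·2 + 35·2 = 312
C: 3·3 + 20·2 + 9·1 + 40·4 + 21·1 + 18·1 + 35·1 = 292
A: 3·2 + 20·0 + 9·2 + 40·3 + 21·0 + 18·4 + 35·3 = 321
A has the highest Borda score (321).

A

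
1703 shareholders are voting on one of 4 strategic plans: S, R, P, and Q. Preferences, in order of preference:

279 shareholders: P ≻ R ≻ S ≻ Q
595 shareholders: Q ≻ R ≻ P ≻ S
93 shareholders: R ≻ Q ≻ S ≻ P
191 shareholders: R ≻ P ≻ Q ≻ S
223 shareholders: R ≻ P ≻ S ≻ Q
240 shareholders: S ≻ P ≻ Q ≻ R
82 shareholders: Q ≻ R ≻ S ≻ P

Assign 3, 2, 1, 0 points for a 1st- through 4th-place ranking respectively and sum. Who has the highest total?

S: 279·1 + 595·0 + 93·1 + 191·0 + 223·1 + 240·3 + 82·1 = 1397
R: 279·2 + 595·2 + 93·3 + 191·3 + 223·3 + 240·0 + 82·2 = 3433
P: 279·3 + 595·1 + 93·0 + 191·2 + 223·2 + 240·2 + 82·0 = 2740
Q: 279·0 + 595·3 + 93·2 + 191·1 + 223·0 + 240·1 + 82·3 = 2648
R has the highest Borda score (3433).

R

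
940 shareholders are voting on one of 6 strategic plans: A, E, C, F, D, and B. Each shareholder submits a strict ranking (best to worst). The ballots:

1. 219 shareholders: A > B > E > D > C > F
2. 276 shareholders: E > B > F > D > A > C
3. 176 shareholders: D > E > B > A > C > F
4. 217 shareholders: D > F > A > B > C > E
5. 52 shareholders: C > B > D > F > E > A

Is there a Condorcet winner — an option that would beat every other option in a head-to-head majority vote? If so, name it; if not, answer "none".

B

B vs A: 504–436 for B.
B vs E: 488–452 for B.
B vs C: 888–52 for B.
B vs F: 723–217 for B.
B vs D: 547–393 for B.
B beats every other option head-to-head.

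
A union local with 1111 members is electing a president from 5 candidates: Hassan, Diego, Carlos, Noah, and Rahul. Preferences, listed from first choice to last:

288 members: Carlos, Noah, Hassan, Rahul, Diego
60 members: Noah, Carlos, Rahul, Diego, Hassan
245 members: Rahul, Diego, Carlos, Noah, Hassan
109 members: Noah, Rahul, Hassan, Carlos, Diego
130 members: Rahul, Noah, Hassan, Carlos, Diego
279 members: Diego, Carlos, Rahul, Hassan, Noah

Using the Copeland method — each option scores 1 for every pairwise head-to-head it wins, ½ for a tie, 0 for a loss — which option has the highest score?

Hassan: loses to Diego, Carlos, Noah, and Rahul → score 0.
Diego: beats Hassan; loses to Carlos, Noah, and Rahul → score 1.
Carlos: beats Hassan, Diego, Noah, and Rahul → score 4.
Noah: beats Hassan and Diego; loses to Carlos and Rahul → score 2.
Rahul: beats Hassan, Diego, and Noah; loses to Carlos → score 3.
Carlos has the best pairwise record.

Carlos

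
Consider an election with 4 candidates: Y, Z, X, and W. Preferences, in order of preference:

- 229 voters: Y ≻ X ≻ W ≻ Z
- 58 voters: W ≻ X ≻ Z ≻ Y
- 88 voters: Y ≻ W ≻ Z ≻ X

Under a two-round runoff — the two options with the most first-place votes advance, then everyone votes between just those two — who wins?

Y

Round 1 first-place votes: Y 317, Z 0, X 0, W 58.
Y and W advance.
Runoff: Y is preferred to W by 317 voters; W by 58.
Y wins the runoff.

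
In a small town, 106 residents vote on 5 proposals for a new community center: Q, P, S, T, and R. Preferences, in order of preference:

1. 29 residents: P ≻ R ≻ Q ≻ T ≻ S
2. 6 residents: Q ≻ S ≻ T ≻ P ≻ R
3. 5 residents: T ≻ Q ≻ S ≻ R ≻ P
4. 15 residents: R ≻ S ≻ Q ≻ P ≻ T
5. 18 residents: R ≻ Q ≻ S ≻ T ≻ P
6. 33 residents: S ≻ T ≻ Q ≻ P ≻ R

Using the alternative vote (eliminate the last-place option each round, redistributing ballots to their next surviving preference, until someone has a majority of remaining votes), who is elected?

Round 1: Q 6, P 29, S 33, T 5, R 33. Eliminate T.
Round 2: Q 11, P 29, S 33, R 33. Eliminate Q.
Round 3: P 29, S 44, R 33. Eliminate P.
Round 4: S 44, R 62. R has a majority.

R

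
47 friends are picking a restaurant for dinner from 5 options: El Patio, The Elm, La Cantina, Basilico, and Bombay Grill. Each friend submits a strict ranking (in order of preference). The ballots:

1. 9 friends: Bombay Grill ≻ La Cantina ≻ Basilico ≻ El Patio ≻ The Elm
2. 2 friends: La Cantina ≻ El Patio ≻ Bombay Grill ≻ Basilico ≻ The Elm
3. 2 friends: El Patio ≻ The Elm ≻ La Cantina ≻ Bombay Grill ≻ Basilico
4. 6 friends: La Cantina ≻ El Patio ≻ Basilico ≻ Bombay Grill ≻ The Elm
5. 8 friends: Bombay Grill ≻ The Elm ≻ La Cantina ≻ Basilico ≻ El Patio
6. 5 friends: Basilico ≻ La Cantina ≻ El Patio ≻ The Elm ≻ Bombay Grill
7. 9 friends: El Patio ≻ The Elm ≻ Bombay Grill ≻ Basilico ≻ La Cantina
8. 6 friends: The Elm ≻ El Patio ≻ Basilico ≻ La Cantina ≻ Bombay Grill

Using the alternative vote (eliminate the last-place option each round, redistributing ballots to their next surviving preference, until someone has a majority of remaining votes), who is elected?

El Patio

Round 1: El Patio 11, The Elm 6, La Cantina 8, Basilico 5, Bombay Grill 17. Eliminate Basilico.
Round 2: El Patio 11, The Elm 6, La Cantina 13, Bombay Grill 17. Eliminate The Elm.
Round 3: El Patio 17, La Cantina 13, Bombay Grill 17. Eliminate La Cantina.
Round 4: El Patio 30, Bombay Grill 17. El Patio has a majority.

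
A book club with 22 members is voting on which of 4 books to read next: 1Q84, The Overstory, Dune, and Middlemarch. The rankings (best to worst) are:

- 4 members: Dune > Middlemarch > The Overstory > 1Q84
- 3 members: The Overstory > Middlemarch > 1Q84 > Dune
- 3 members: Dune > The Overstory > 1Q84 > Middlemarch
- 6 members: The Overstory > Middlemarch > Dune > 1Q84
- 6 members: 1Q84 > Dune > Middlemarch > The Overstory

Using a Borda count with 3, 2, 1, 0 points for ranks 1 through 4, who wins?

1Q84: 4·0 + 3·1 + 3·1 + 6·0 + 6·3 = 24
The Overstory: 4·1 + 3·3 + 3·2 + 6·3 + 6·0 = 37
Dune: 4·3 + 3·0 + 3·3 + 6·1 + 6·2 = 39
Middlemarch: 4·2 + 3·2 + 3·0 + 6·2 + 6·1 = 32
Dune has the highest Borda score (39).

Dune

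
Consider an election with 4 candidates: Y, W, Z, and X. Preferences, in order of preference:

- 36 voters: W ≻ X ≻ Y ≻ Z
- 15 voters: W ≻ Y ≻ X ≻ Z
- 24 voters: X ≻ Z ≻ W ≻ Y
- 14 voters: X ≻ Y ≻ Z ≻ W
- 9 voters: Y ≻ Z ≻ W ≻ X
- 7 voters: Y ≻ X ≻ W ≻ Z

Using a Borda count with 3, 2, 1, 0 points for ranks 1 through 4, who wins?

Y: 36·1 + 15·2 + 24·0 + 14·2 + 9·3 + 7·3 = 142
W: 36·3 + 15·3 + 24·1 + 14·0 + 9·1 + 7·1 = 193
Z: 36·0 + 15·0 + 24·2 + 14·1 + 9·2 + 7·0 = 80
X: 36·2 + 15·1 + 24·3 + 14·3 + 9·0 + 7·2 = 215
X has the highest Borda score (215).

X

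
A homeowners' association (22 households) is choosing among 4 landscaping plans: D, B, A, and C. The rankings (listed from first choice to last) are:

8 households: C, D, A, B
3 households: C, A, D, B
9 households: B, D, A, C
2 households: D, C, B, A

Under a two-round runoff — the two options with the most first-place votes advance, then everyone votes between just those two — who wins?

C

Round 1 first-place votes: D 2, B 9, A 0, C 11.
C and B advance.
Runoff: C is preferred to B by 13 voters; B by 9.
C wins the runoff.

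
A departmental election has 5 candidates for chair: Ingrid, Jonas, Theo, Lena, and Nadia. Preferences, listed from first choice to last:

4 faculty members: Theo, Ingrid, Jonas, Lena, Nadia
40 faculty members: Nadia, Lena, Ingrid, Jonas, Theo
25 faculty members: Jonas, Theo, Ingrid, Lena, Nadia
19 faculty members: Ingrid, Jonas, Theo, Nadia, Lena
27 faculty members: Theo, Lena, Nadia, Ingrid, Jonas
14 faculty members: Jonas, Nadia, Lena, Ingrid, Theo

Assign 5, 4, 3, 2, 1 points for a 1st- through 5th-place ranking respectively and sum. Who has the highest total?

Ingrid: 4·4 + 40·3 + 25·3 + 19·5 + 27·2 + 14·2 = 388
Jonas: 4·3 + 40·2 + 25·5 + 19·4 + 27·1 + 14·5 = 390
Theo: 4·5 + 40·1 + 25·4 + 19·3 + 27·5 + 14·1 = 366
Lena: 4·2 + 40·4 + 25·2 + 19·1 + 27·4 + 14·3 = 387
Nadia: 4·1 + 40·5 + 25·1 + 19·2 + 27·3 + 14·4 = 404
Nadia has the highest Borda score (404).

Nadia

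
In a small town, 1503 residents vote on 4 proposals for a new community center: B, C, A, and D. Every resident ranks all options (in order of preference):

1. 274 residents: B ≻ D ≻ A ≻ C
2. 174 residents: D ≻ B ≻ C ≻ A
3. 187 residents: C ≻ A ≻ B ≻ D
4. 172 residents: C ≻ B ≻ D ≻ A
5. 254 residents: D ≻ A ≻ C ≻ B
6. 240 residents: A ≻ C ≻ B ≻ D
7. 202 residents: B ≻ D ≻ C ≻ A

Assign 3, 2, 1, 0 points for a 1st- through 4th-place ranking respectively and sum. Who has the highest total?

B: 274·3 + 174·2 + 187·1 + 172·2 + 254·0 + 240·1 + 202·3 = 2547
C: 274·0 + 174·1 + 187·3 + 172·3 + 254·1 + 240·2 + 202·1 = 2187
A: 274·1 + 174·0 + 187·2 + 172·0 + 254·2 + 240·3 + 202·0 = 1876
D: 274·2 + 174·3 + 187·0 + 172·1 + 254·3 + 240·0 + 202·2 = 2408
B has the highest Borda score (2547).

B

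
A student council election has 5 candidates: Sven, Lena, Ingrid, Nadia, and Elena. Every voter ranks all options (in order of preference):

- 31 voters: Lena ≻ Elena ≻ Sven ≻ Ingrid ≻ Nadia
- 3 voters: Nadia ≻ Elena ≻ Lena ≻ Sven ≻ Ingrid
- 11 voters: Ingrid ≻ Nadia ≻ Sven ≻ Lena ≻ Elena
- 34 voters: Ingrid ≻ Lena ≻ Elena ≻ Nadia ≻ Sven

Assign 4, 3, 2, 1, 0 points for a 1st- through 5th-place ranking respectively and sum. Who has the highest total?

Sven: 31·2 + 3·1 + 11·2 + 34·0 = 87
Lena: 31·4 + 3·2 + 11·1 + 34·3 = 243
Ingrid: 31·1 + 3·0 + 11·4 + 34·4 = 211
Nadia: 31·0 + 3·4 + 11·3 + 34·1 = 79
Elena: 31·3 + 3·3 + 11·0 + 34·2 = 170
Lena has the highest Borda score (243).

Lena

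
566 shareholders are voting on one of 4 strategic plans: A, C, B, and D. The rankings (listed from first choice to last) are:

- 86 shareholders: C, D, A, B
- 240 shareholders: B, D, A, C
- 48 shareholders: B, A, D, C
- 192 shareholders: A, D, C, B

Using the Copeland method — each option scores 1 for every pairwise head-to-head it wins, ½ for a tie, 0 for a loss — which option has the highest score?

B

A: beats C; loses to B and D → score 1.
C: loses to A, B, and D → score 0.
B: beats A, C, and D → score 3.
D: beats A and C; loses to B → score 2.
B has the best pairwise record.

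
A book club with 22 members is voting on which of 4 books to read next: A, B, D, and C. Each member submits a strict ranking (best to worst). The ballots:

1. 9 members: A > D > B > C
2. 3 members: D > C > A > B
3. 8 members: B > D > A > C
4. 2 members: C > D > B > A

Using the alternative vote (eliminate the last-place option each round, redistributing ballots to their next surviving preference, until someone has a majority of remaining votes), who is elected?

A

Round 1: A 9, B 8, D 3, C 2. Eliminate C.
Round 2: A 9, B 8, D 5. Eliminate D.
Round 3: A 12, B 10. A has a majority.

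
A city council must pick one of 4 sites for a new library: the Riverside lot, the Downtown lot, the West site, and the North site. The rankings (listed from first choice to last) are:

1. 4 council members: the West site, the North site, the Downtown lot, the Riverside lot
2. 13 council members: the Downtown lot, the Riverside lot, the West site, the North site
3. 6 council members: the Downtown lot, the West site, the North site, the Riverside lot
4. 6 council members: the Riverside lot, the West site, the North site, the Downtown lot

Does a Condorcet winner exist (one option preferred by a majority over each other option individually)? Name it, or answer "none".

the Downtown lot vs the Riverside lot: 23–6 for the Downtown lot.
the Downtown lot vs the West site: 19–10 for the Downtown lot.
the Downtown lot vs the North site: 19–10 for the Downtown lot.
the Downtown lot beats every other option head-to-head.

the Downtown lot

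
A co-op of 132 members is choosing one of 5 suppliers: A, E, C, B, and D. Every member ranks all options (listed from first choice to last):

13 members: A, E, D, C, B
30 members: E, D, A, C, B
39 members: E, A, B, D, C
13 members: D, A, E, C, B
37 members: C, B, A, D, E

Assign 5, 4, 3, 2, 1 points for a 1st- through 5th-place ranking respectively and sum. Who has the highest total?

A

A: 13·5 + 30·3 + 39·4 + 13·4 + 37·3 = 474
E: 13·4 + 30·5 + 39·5 + 13·3 + 37·1 = 473
C: 13·2 + 30·2 + 39·1 + 13·2 + 37·5 = 336
B: 13·1 + 30·1 + 39·3 + 13·1 + 37·4 = 321
D: 13·3 + 30·4 + 39·2 + 13·5 + 37·2 = 376
A has the highest Borda score (474).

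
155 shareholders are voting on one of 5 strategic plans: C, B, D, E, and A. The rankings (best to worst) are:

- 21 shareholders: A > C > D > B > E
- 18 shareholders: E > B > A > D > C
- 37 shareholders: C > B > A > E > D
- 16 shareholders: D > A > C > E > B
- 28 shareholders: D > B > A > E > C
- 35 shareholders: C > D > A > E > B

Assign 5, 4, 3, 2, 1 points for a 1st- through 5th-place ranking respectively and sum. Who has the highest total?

C: 21·4 + 18·1 + 37·5 + 16·3 + 28·1 + 35·5 = 538
B: 21·2 + 18·4 + 37·4 + 16·1 + 28·4 + 35·1 = 425
D: 21·3 + 18·2 + 37·1 + 16·5 + 28·5 + 35·4 = 496
E: 21·1 + 18·5 + 37·2 + 16·2 + 28·2 + 35·2 = 343
A: 21·5 + 18·3 + 37·3 + 16·4 + 28·3 + 35·3 = 523
C has the highest Borda score (538).

C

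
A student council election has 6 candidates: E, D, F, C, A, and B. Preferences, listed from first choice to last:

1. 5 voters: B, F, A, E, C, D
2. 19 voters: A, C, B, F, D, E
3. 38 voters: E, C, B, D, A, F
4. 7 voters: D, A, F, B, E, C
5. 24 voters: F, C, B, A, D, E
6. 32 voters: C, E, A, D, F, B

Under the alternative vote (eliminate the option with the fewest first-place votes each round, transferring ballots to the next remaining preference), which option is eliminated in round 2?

D

Round 1: E 38, D 7, F 24, C 32, A 19, B 5. Eliminate B.
Round 2: E 38, D 7, F 29, C 32, A 19. Eliminate D.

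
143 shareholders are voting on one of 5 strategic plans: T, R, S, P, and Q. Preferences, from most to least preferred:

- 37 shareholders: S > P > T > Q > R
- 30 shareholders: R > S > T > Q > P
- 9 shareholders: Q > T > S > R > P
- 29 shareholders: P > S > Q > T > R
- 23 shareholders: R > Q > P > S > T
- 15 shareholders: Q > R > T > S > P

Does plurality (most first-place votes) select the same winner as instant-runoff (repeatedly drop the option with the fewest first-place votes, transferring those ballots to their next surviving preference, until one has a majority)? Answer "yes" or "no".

no

Plurality — first-place votes: T 0, R 53, S 37, P 29, Q 24. Winner: R.
Instant-runoff — R1 T 0, R 53, S 37, P 29, Q 24 (T out); R2 R 53, S 37, P 29, Q 24 (Q out); R3 R 68, S 46, P 29 (P out); R4 R 68, S 75 (S winner). Winner: S.
The two methods disagree.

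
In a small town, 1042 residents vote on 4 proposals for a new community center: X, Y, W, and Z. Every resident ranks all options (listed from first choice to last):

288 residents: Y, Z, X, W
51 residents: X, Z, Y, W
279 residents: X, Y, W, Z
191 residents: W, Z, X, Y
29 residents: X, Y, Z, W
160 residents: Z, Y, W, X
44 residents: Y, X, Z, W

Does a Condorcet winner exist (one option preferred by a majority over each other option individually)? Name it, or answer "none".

Checking pairwise contests:
Z beats X 639–403.
X beats Y 550–492.
X beats W 691–351.
Y beats Z 640–402.
Every option loses at least one head-to-head, so there is no Condorcet winner.

none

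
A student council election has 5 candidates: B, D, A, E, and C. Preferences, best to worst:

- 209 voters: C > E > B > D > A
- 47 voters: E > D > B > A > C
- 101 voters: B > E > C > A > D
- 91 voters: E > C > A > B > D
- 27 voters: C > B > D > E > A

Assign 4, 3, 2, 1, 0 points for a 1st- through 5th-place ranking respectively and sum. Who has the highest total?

B: 209·2 + 47·2 + 101·4 + 91·1 + 27·3 = 1088
D: 209·1 + 47·3 + 101·0 + 91·0 + 27·2 = 404
A: 209·0 + 47·1 + 101·1 + 91·2 + 27·0 = 330
E: 209·3 + 47·4 + 101·3 + 91·4 + 27·1 = 1509
C: 209·4 + 47·0 + 101·2 + 91·3 + 27·4 = 1419
E has the highest Borda score (1509).

E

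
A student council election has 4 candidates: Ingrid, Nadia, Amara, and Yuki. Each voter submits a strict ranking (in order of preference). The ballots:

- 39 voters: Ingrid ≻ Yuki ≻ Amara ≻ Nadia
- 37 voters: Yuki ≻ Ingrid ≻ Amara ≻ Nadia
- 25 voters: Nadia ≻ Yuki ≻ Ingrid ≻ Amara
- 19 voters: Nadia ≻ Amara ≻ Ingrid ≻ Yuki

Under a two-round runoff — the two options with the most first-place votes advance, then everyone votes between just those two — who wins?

Ingrid

Round 1 first-place votes: Ingrid 39, Nadia 44, Amara 0, Yuki 37.
Nadia and Ingrid advance.
Runoff: Nadia is preferred to Ingrid by 44 voters; Ingrid by 76.
Ingrid wins the runoff.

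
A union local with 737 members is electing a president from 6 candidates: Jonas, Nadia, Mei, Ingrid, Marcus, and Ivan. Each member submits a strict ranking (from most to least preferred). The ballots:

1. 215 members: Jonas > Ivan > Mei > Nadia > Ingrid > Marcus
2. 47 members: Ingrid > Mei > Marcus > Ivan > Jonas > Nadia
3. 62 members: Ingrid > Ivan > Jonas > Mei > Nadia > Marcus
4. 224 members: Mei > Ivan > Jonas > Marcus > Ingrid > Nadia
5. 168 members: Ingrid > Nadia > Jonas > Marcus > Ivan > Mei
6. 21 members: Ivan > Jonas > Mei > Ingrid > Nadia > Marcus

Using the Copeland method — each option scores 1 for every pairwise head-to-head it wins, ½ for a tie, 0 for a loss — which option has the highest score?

Jonas: beats Nadia, Mei, Ingrid, Marcus, and Ivan → score 5.
Nadia: beats Marcus; loses to Jonas, Mei, Ingrid, and Ivan → score 1.
Mei: beats Nadia, Ingrid, and Marcus; loses to Jonas and Ivan → score 3.
Ingrid: beats Nadia and Marcus; loses to Jonas, Mei, and Ivan → score 2.
Marcus: loses to Jonas, Nadia, Mei, Ingrid, and Ivan → score 0.
Ivan: beats Nadia, Mei, Ingrid, and Marcus; loses to Jonas → score 4.
Jonas has the best pairwise record.

Jonas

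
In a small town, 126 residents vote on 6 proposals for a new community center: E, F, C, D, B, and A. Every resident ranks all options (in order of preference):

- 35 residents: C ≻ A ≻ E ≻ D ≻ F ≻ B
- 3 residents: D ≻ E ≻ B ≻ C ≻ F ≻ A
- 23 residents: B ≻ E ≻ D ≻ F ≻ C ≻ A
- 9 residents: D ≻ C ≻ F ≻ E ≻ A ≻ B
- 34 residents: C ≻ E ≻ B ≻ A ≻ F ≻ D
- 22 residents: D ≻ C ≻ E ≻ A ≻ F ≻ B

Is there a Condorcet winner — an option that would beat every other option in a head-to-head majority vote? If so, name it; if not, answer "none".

C

C vs E: 100–26 for C.
C vs F: 103–23 for C.
C vs D: 69–57 for C.
C vs B: 100–26 for C.
C vs A: 126–0 for C.
C beats every other option head-to-head.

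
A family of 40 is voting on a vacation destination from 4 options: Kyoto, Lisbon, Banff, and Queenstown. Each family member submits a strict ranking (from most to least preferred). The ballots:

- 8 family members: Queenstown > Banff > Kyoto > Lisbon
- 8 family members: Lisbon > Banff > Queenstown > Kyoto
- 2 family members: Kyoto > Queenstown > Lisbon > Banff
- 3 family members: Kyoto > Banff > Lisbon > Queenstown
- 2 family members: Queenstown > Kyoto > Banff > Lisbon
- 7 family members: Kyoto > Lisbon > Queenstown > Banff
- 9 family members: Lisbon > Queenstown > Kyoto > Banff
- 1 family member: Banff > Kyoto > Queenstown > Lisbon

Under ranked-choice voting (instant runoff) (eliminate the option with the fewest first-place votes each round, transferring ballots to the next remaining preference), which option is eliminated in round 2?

Round 1: Kyoto 12, Lisbon 17, Banff 1, Queenstown 10. Eliminate Banff.
Round 2: Kyoto 13, Lisbon 17, Queenstown 10. Eliminate Queenstown.

Queenstown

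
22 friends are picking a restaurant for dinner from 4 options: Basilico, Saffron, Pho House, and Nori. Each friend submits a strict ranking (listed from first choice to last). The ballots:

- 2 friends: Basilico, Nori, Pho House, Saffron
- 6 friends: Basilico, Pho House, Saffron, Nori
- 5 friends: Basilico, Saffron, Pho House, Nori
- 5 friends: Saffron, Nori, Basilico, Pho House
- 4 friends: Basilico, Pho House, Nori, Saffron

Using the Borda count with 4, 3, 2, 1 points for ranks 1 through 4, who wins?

Basilico

Basilico: 2·4 + 6·4 + 5·4 + 5·2 + 4·4 = 78
Saffron: 2·1 + 6·2 + 5·3 + 5·4 + 4·1 = 53
Pho House: 2·2 + 6·3 + 5·2 + 5·1 + 4·3 = 49
Nori: 2·3 + 6·1 + 5·1 + 5·3 + 4·2 = 40
Basilico has the highest Borda score (78).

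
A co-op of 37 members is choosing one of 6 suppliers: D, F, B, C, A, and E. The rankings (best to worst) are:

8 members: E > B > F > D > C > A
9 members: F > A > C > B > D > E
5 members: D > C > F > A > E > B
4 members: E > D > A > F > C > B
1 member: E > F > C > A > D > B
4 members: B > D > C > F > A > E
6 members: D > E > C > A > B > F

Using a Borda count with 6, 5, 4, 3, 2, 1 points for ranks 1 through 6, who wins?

D

D: 8·3 + 9·2 + 5·6 + 4·5 + 1·2 + 4·5 + 6·6 = 150
F: 8·4 + 9·6 + 5·4 + 4·3 + 1·5 + 4·3 + 6·1 = 141
B: 8·5 + 9·3 + 5·1 + 4·1 + 1·1 + 4·6 + 6·2 = 113
C: 8·2 + 9·4 + 5·5 + 4·2 + 1·4 + 4·4 + 6·4 = 129
A: 8·1 + 9·5 + 5·3 + 4·4 + 1·3 + 4·2 + 6·3 = 113
E: 8·6 + 9·1 + 5·2 + 4·6 + 1·6 + 4·1 + 6·5 = 131
D has the highest Borda score (150).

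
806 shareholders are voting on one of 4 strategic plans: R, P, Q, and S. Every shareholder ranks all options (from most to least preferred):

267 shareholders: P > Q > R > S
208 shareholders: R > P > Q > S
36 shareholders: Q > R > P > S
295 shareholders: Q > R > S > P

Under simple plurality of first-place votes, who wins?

First-place votes: R 208, P 267, Q 331, S 0.
Q has the most first-place votes.

Q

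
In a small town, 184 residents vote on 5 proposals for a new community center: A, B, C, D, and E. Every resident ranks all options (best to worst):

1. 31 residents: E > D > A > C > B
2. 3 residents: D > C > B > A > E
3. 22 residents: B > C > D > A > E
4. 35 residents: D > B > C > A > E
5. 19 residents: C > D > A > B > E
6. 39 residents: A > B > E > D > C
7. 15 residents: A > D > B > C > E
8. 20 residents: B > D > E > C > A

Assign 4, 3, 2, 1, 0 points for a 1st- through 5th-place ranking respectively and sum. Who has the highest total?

D

A: 31·2 + 3·1 + 22·1 + 35·1 + 19·2 + 39·4 + 15·4 + 20·0 = 376
B: 31·0 + 3·2 + 22·4 + 35·3 + 19·1 + 39·3 + 15·2 + 20·4 = 445
C: 31·1 + 3·3 + 22·3 + 35·2 + 19·4 + 39·0 + 15·1 + 20·1 = 287
D: 31·3 + 3·4 + 22·2 + 35·4 + 19·3 + 39·1 + 15·3 + 20·3 = 490
E: 31·4 + 3·0 + 22·0 + 35·0 + 19·0 + 39·2 + 15·0 + 20·2 = 242
D has the highest Borda score (490).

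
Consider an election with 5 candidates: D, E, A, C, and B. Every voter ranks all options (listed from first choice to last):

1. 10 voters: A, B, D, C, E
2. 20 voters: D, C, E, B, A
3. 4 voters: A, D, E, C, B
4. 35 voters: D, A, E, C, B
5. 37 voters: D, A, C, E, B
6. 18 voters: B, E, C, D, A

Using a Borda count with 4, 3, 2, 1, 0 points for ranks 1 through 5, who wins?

D: 10·2 + 20·4 + 4·3 + 35·4 + 37·4 + 18·1 = 418
E: 10·0 + 20·2 + 4·2 + 35·2 + 37·1 + 18·3 = 209
A: 10·4 + 20·0 + 4·4 + 35·3 + 37·3 + 18·0 = 272
C: 10·1 + 20·3 + 4·1 + 35·1 + 37·2 + 18·2 = 219
B: 10·3 + 20·1 + 4·0 + 35·0 + 37·0 + 18·4 = 122
D has the highest Borda score (418).

D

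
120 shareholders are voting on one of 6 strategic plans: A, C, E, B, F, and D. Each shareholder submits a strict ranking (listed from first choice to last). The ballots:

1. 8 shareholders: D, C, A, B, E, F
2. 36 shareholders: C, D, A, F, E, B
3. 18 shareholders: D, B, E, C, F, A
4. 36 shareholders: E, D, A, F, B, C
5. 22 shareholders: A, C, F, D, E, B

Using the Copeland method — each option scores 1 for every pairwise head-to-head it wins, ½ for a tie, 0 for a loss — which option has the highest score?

D

A: beats E, B, and F; loses to C and D → score 3.
C: beats A, E, B, and F; loses to D → score 4.
E: beats B and F; loses to A, C, and D → score 2.
B: loses to A, C, E, F, and D → score 0.
F: beats B; loses to A, C, E, and D → score 1.
D: beats A, C, E, B, and F → score 5.
D has the best pairwise record.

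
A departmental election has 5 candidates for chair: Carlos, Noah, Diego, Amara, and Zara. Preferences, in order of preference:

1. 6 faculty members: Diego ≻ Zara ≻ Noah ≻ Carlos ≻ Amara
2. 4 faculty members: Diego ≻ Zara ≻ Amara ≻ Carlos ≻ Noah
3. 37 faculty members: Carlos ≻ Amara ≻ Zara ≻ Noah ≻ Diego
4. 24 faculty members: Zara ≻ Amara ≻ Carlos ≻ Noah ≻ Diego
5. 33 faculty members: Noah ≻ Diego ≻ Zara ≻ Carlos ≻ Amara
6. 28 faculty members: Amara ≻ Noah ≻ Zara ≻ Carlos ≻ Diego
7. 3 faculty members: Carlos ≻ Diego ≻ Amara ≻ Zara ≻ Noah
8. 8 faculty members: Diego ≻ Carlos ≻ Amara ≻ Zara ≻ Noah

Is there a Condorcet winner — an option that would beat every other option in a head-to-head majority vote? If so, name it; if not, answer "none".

none

Checking pairwise contests:
Zara beats Carlos 95–48.
Carlos beats Noah 76–67.
Carlos beats Diego 92–51.
Carlos beats Amara 87–56.
Amara beats Zara 76–67.
Every option loses at least one head-to-head, so there is no Condorcet winner.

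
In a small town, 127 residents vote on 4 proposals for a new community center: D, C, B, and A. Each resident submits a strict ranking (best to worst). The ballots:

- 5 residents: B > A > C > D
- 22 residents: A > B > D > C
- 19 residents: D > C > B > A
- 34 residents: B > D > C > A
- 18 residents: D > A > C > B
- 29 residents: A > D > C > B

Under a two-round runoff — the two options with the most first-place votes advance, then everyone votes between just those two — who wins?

Round 1 first-place votes: D 37, C 0, B 39, A 51.
A and B advance.
Runoff: A is preferred to B by 69 voters; B by 58.
A wins the runoff.

A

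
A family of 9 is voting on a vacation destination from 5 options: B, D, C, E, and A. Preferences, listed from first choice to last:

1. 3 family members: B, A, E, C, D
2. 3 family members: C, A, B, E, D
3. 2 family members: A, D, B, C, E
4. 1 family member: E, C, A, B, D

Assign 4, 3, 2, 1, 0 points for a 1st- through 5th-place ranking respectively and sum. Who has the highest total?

A

B: 3·4 + 3·2 + 2·2 + 1·1 = 23
D: 3·0 + 3·0 + 2·3 + 1·0 = 6
C: 3·1 + 3·4 + 2·1 + 1·3 = 20
E: 3·2 + 3·1 + 2·0 + 1·4 = 13
A: 3·3 + 3·3 + 2·4 + 1·2 = 28
A has the highest Borda score (28).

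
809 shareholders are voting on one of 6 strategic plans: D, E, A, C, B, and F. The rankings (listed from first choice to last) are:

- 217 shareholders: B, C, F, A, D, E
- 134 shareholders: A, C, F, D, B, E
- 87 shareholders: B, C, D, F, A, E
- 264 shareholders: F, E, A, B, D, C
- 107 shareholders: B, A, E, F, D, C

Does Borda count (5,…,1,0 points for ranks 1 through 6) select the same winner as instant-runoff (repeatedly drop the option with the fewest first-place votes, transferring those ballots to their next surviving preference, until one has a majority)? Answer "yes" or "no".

Borda — scores: D 1117, E 1377, A 2411, C 1752, B 2717, F 2761. Winner: F.
Instant-runoff — R1 D 0, E 0, A 134, C 0, B 411, F 264 (B winner). Winner: B.
The two methods disagree.

no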